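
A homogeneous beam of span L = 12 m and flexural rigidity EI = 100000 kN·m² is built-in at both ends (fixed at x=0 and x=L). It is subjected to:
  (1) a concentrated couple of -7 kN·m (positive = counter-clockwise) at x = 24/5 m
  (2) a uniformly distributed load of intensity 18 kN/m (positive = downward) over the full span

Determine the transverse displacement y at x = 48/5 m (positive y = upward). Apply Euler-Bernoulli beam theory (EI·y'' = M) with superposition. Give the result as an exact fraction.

Load 1 — applied couple M₀=-7 kN·m at a=24/5 m (b=L-a=36/5):
  y_1 = (R_Ax³/6 - M_Ax²/2 - M₀(x-a)²/2)/EI  [x>a] with R_A=-21/25, M_A=-21/25 = ((-21/25)·(48/5)³/6 - (-21/25)·(48/5)²/2 - (-7)·((48/5)-(24/5))²/2)/100000 = -441/9765625 m
Load 2 — uniform load w=18 kN/m over full span:
  y_2 = -wx²(L-x)²/(24EI) = -18·(48/5)²·(12-(48/5))²/(24·100000) = -7776/1953125 m
Superposition: y = Σ y_i = -39321/9765625 m ≈ -0.004026 m

y(48/5) = -39321/9765625 m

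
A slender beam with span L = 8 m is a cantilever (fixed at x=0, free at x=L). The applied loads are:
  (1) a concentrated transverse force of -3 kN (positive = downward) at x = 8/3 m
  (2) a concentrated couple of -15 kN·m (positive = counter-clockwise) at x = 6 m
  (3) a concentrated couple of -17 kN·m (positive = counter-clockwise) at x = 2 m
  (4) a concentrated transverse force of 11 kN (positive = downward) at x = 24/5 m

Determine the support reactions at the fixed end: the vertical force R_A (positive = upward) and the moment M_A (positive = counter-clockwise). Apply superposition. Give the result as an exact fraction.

R_A = 8 kN, M_A = 384/5 kN·m

Load 1 — point force P=-3 kN at a=8/3 m (b=L-a=16/3):
  R_A = P = (-3) = -3 kN
  M_A = Pa = (-3)·(8/3) = -8 kN·m
Load 2 — applied couple M₀=-15 kN·m at a=6 m (b=L-a=2):
  R_A = 0 kN
  M_A = -M₀ = -(-15) = 15 kN·m
Load 3 — applied couple M₀=-17 kN·m at a=2 m (b=L-a=6):
  R_A = 0 kN
  M_A = -M₀ = -(-17) = 17 kN·m
Load 4 — point force P=11 kN at a=24/5 m (b=L-a=16/5):
  R_A = P = 11 kN
  M_A = Pa = 11·(24/5) = 264/5 kN·m
Superposition: R_A = 8 kN, M_A = 384/5 kN·m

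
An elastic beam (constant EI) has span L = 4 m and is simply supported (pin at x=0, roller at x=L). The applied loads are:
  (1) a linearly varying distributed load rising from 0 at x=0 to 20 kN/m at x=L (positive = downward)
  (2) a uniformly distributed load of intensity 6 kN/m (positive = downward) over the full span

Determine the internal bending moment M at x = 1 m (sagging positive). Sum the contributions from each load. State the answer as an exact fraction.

Load 1 — triangular load w₀=20 kN/m (0→w₀ over full span):
  M_1 = w₀Lx/6 - w₀x³/(6L) = 20·4·1/6 - 20·1³/(6·4) = 25/2 kN·m
Load 2 — uniform load w=6 kN/m over full span:
  M_2 = wx(L-x)/2 = 6·1·(4-1)/2 = 9 kN·m
Superposition: M = Σ M_i = 43/2 kN·m ≈ 21.500000 kN·m

M(1) = 43/2 kN·m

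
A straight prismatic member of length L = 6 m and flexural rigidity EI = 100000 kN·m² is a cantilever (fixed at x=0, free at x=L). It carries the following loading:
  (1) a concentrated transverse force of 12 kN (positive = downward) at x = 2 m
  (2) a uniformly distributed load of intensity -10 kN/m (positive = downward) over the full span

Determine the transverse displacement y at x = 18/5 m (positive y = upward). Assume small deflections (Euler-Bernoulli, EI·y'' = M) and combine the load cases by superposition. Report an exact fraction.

Load 1 — point force P=12 kN at a=2 m (b=L-a=4):
  y_1 = -Pa²(3x-a)/(6EI)  [x>a] = -12·2²·(3·(18/5)-2)/(6·100000) = -11/15625 m
Load 2 — uniform load w=-10 kN/m over full span:
  y_2 = -wx²(x²-4Lx+6L²)/(24EI) = -(-10)·(18/5)²·((18/5)²-4·6·(18/5)+6·6²)/(24·100000) = 24057/3125000 m
Superposition: y = Σ y_i = 21857/3125000 m ≈ 0.006994 m

y(18/5) = 21857/3125000 m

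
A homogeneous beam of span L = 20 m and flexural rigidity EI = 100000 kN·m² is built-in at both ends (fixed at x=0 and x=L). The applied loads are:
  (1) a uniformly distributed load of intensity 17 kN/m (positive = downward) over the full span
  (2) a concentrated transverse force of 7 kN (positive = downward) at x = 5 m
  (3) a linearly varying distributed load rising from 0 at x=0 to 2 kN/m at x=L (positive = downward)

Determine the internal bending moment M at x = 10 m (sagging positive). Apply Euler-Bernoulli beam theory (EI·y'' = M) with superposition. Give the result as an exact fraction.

M(10) = 2435/8 kN·m

Load 1 — uniform load w=17 kN/m over full span:
  M_1 = wLx/2 - wL²/12 - wx²/2 = 17·20·10/2 - 17·20²/12 - 17·10²/2 = 850/3 kN·m
Load 2 — point force P=7 kN at a=5 m (b=L-a=15):
  M_2 = Pa²(a+3b)(L-x)/L³ - Pa²b/L²  [x>a] = 7·5²·(5+3·15)·(20-10)/20³ - 7·5²·15/20² = 35/8 kN·m
Load 3 — triangular load w₀=2 kN/m (0→w₀ over full span):
  M_3 = 3w₀Lx/20 - w₀L²/30 - w₀x³/(6L) = 3·2·20·10/20 - 2·20²/30 - 2·10³/(6·20) = 50/3 kN·m
Superposition: M = Σ M_i = 2435/8 kN·m ≈ 304.375000 kN·m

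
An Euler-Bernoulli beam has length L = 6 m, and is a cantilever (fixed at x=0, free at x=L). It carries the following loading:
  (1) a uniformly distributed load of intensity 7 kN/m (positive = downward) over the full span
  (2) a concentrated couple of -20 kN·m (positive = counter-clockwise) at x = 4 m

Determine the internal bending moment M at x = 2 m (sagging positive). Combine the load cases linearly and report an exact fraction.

Load 1 — uniform load w=7 kN/m over full span:
  M_1 = -w(L-x)²/2 = -7·(6-2)²/2 = -56 kN·m
Load 2 — applied couple M₀=-20 kN·m at a=4 m (b=L-a=2):
  M_2 = M₀  [x≤a] = (-20) = -20 kN·m
Superposition: M = Σ M_i = -76 kN·m ≈ -76.000000 kN·m

M(2) = -76 kN·m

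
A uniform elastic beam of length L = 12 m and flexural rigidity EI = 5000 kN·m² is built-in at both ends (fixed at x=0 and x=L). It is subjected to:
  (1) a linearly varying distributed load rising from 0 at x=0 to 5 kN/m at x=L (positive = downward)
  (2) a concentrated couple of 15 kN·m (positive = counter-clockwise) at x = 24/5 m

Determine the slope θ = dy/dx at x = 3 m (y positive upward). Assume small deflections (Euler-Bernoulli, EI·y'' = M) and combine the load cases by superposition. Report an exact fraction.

θ(3) = -4833/800000 rad

Load 1 — triangular load w₀=5 kN/m (0→w₀ over full span):
  θ_1 = -w₀(2x(L-x)(L-2x)(x+2L)+x²(L-x)²)/(120LEI) = -5·(2·3·(12-3)·(12-2·3)·(3+2·12)+3²·(12-3)²)/(120·12·5000) = -1053/160000 rad
Load 2 — applied couple M₀=15 kN·m at a=24/5 m (b=L-a=36/5):
  θ_2 = (R_Ax²/2 - M_Ax)/EI  [x≤a] with R_A=9/5, M_A=9/5 = ((9/5)·3²/2 - (9/5)·3)/5000 = 27/50000 rad
Superposition: θ = Σ θ_i = -4833/800000 rad ≈ -0.006041 rad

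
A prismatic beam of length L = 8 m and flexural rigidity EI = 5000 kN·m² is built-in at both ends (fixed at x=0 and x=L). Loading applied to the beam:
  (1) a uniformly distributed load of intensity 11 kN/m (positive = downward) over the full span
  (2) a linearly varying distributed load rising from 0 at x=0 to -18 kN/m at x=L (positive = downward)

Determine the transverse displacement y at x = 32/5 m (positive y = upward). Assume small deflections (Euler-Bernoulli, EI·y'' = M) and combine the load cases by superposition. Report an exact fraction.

Load 1 — uniform load w=11 kN/m over full span:
  y_1 = -wx²(L-x)²/(24EI) = -11·(32/5)²·(8-(32/5))²/(24·5000) = -11264/1171875 m
Load 2 — triangular load w₀=-18 kN/m (0→w₀ over full span):
  y_2 = -w₀x²(L-x)²(x+2L)/(120LEI) = -(-18)·(32/5)²·(8-(32/5))²·((32/5)+2·8)/(120·8·5000) = 86016/9765625 m
Superposition: y = Σ y_i = -23552/29296875 m ≈ -0.000804 m

y(32/5) = -23552/29296875 m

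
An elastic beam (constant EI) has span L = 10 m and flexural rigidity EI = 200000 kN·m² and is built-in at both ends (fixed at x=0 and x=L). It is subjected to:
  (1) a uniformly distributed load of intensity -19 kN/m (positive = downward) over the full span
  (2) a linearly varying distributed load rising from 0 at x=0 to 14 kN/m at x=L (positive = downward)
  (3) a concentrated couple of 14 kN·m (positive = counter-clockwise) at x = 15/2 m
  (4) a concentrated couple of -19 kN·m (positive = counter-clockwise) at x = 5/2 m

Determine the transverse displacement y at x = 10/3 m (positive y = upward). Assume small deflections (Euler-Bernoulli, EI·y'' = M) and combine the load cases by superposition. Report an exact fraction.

y(10/3) = 25141/23328000 m

Load 1 — uniform load w=-19 kN/m over full span:
  y_1 = -wx²(L-x)²/(24EI) = -(-19)·(10/3)²·(10-(10/3))²/(24·200000) = 19/9720 m
Load 2 — triangular load w₀=14 kN/m (0→w₀ over full span):
  y_2 = -w₀x²(L-x)²(x+2L)/(120LEI) = -14·(10/3)²·(10-(10/3))²·((10/3)+2·10)/(120·10·200000) = -49/72900 m
Load 3 — applied couple M₀=14 kN·m at a=15/2 m (b=L-a=5/2):
  y_3 = (R_Ax³/6 - M_Ax²/2)/EI  [x≤a] with R_A=63/40, M_A=35/8 = ((63/40)·(10/3)³/6 - (35/8)·(10/3)²/2)/200000 = -7/96000 m
Load 4 — applied couple M₀=-19 kN·m at a=5/2 m (b=L-a=15/2):
  y_4 = (R_Ax³/6 - M_Ax²/2 - M₀(x-a)²/2)/EI  [x>a] with R_A=-171/80, M_A=57/16 = ((-171/80)·(10/3)³/6 - (57/16)·(10/3)²/2 - (-19)·((10/3)-(5/2))²/2)/200000 = -19/144000 m
Superposition: y = Σ y_i = 25141/23328000 m ≈ 0.001078 m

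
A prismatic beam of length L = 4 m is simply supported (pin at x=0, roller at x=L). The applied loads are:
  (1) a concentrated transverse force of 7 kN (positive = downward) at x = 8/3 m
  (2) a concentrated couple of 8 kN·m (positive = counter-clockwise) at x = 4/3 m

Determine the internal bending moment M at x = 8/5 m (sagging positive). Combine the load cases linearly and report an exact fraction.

M(8/5) = -16/15 kN·m

Load 1 — point force P=7 kN at a=8/3 m (b=L-a=4/3):
  M_1 = Pbx/L  [x≤a] = 7·(4/3)·(8/5)/4 = 56/15 kN·m
Load 2 — applied couple M₀=8 kN·m at a=4/3 m (b=L-a=8/3):
  M_2 = M₀x/L - M₀  [x>a] = 8·(8/5)/4 - 8 = -24/5 kN·m
Superposition: M = Σ M_i = -16/15 kN·m ≈ -1.066667 kN·m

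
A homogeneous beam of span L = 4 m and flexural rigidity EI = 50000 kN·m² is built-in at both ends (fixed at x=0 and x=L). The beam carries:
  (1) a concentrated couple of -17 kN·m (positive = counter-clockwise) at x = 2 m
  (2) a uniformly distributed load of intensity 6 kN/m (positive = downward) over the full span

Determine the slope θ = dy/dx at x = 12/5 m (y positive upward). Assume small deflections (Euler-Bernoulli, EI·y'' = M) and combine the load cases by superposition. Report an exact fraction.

Load 1 — applied couple M₀=-17 kN·m at a=2 m (b=L-a=2):
  θ_1 = (R_Ax²/2 - M_Ax - M₀(x-a))/EI  [x>a] with R_A=-51/8, M_A=-17/4 = ((-51/8)·(12/5)²/2 - (-17/4)·(12/5) - (-17)·((12/5)-2))/50000 = -17/625000 rad
Load 2 — uniform load w=6 kN/m over full span:
  θ_2 = -wx(L-x)(L-2x)/(12EI) = -6·(12/5)·(4-(12/5))·(4-2·(12/5))/(12·50000) = 12/390625 rad
Superposition: θ = Σ θ_i = 11/3125000 rad ≈ 0.000004 rad

θ(12/5) = 11/3125000 rad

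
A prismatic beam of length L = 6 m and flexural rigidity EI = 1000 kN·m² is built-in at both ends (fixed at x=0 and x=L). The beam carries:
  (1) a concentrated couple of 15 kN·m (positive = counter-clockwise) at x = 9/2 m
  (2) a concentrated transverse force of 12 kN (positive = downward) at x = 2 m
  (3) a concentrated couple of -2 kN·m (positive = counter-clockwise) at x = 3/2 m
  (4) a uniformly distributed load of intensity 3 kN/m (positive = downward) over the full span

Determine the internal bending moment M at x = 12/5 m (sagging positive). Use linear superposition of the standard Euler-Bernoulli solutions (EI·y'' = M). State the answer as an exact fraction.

M(12/5) = 15137/1200 kN·m

Load 1 — applied couple M₀=15 kN·m at a=9/2 m (b=L-a=3/2):
  M_1 = R_Ax - M_A  [x≤a] with R_A=45/16, M_A=75/16 = (45/16)·(12/5) - (75/16) = 33/16 kN·m
Load 2 — point force P=12 kN at a=2 m (b=L-a=4):
  M_2 = Pa²(a+3b)(L-x)/L³ - Pa²b/L²  [x>a] = 12·2²·(2+3·4)·(6-(12/5))/6³ - 12·2²·4/6² = 88/15 kN·m
Load 3 — applied couple M₀=-2 kN·m at a=3/2 m (b=L-a=9/2):
  M_3 = R_Ax - M_A - M₀  [x>a] with R_A=-3/8, M_A=3/8 = (-3/8)·(12/5) - (3/8) - (-2) = 29/40 kN·m
Load 4 — uniform load w=3 kN/m over full span:
  M_4 = wLx/2 - wL²/12 - wx²/2 = 3·6·(12/5)/2 - 3·6²/12 - 3·(12/5)²/2 = 99/25 kN·m
Superposition: M = Σ M_i = 15137/1200 kN·m ≈ 12.614167 kN·m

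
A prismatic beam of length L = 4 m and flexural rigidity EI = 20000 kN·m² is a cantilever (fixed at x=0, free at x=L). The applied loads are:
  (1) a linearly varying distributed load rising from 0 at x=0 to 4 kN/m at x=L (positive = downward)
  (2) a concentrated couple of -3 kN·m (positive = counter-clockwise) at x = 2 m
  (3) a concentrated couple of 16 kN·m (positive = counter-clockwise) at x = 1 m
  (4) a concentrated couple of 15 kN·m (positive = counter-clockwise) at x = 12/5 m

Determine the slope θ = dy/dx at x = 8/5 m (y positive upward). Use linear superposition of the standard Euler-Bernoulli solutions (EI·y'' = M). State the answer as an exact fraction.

θ(8/5) = 431/781250 rad

Load 1 — triangular load w₀=4 kN/m (0→w₀ over full span):
  θ_1 = (w₀Lx²/4-w₀L²x/3-w₀x⁴/(24L))/EI = (4·4·(8/5)²/4-4·4²·(8/5)/3-4·(8/5)⁴/(24·4))/20000 = -472/390625 rad
Load 2 — applied couple M₀=-3 kN·m at a=2 m (b=L-a=2):
  θ_2 = M₀x/EI  [x≤a] = (-3)·(8/5)/20000 = -3/12500 rad
Load 3 — applied couple M₀=16 kN·m at a=1 m (b=L-a=3):
  θ_3 = M₀a/EI  [x>a] = 16·1/20000 = 1/1250 rad
Load 4 — applied couple M₀=15 kN·m at a=12/5 m (b=L-a=8/5):
  θ_4 = M₀x/EI  [x≤a] = 15·(8/5)/20000 = 3/2500 rad
Superposition: θ = Σ θ_i = 431/781250 rad ≈ 0.000552 rad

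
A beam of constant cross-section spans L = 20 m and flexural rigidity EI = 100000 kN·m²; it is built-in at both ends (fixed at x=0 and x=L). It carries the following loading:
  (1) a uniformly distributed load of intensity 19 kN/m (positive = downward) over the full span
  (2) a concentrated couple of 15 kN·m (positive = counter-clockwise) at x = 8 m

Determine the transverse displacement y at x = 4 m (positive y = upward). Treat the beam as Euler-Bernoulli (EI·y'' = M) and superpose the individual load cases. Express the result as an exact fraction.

Load 1 — uniform load w=19 kN/m over full span:
  y_1 = -wx²(L-x)²/(24EI) = -19·4²·(20-4)²/(24·100000) = -304/9375 m
Load 2 — applied couple M₀=15 kN·m at a=8 m (b=L-a=12):
  y_2 = (R_Ax³/6 - M_Ax²/2)/EI  [x≤a] with R_A=27/25, M_A=9/5 = ((27/25)·4³/6 - (9/5)·4²/2)/100000 = -9/312500 m
Superposition: y = Σ y_i = -30427/937500 m ≈ -0.032455 m

y(4) = -30427/937500 m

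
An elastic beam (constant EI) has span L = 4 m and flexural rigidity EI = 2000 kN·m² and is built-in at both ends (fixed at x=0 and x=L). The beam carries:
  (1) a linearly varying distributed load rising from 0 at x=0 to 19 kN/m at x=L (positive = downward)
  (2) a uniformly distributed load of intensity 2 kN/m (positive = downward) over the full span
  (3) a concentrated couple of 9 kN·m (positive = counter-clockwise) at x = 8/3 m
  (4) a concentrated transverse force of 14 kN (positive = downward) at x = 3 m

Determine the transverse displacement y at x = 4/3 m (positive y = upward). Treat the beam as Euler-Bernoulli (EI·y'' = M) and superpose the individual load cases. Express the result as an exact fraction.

y(4/3) = -31619/7290000 m

Load 1 — triangular load w₀=19 kN/m (0→w₀ over full span):
  y_1 = -w₀x²(L-x)²(x+2L)/(120LEI) = -19·(4/3)²·(4-(4/3))²·((4/3)+2·4)/(120·4·2000) = -1064/455625 m
Load 2 — uniform load w=2 kN/m over full span:
  y_2 = -wx²(L-x)²/(24EI) = -2·(4/3)²·(4-(4/3))²/(24·2000) = -16/30375 m
Load 3 — applied couple M₀=9 kN·m at a=8/3 m (b=L-a=4/3):
  y_3 = (R_Ax³/6 - M_Ax²/2)/EI  [x≤a] with R_A=3, M_A=3 = (3·(4/3)³/6 - 3·(4/3)²/2)/2000 = -1/1350 m
Load 4 — point force P=14 kN at a=3 m (b=L-a=1):
  y_4 = -Pb²x²(3aL-(3a+b)x)/(6L³EI)  [x≤a] = -14·1²·(4/3)²·(3·3·4-(3·3+1)·(4/3))/(6·4³·2000) = -119/162000 m
Superposition: y = Σ y_i = -31619/7290000 m ≈ -0.004337 m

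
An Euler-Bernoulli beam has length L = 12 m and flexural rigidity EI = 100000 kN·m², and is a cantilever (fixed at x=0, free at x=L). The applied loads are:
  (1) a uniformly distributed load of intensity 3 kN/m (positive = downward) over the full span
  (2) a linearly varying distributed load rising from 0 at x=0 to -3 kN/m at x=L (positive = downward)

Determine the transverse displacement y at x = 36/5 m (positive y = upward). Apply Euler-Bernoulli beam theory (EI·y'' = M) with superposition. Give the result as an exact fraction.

Load 1 — uniform load w=3 kN/m over full span:
  y_1 = -wx²(x²-4Lx+6L²)/(24EI) = -3·(36/5)²·((36/5)²-4·12·(36/5)+6·12²)/(24·100000) = -72171/1953125 m
Load 2 — triangular load w₀=-3 kN/m (0→w₀ over full span):
  y_2 = (w₀Lx³/12-w₀L²x²/6-w₀x⁵/(120L))/EI = ((-3)·12·(36/5)³/12-(-3)·12²·(36/5)²/6-(-3)·(36/5)⁵/(120·12))/100000 = 1295433/48828125 m
Superposition: y = Σ y_i = -508842/48828125 m ≈ -0.010421 m

y(36/5) = -508842/48828125 m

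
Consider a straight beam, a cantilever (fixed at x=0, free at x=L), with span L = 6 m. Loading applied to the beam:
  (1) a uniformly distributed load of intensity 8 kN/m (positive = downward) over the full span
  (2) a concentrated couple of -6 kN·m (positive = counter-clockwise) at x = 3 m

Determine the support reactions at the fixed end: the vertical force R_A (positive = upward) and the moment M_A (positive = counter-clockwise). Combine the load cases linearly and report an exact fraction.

Load 1 — uniform load w=8 kN/m over full span:
  R_A = wL = 8·6 = 48 kN
  M_A = wL²/2 = 8·6²/2 = 144 kN·m
Load 2 — applied couple M₀=-6 kN·m at a=3 m (b=L-a=3):
  R_A = 0 kN
  M_A = -M₀ = -(-6) = 6 kN·m
Superposition: R_A = 48 kN, M_A = 150 kN·m

R_A = 48 kN, M_A = 150 kN·m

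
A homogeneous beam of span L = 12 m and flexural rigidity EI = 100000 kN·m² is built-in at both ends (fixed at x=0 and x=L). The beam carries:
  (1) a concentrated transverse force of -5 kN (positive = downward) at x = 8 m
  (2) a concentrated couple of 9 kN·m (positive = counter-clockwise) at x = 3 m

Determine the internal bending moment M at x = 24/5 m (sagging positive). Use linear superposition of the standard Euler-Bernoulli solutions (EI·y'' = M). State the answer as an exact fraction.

Load 1 — point force P=-5 kN at a=8 m (b=L-a=4):
  M_1 = Pb²(3a+b)x/L³ - Pab²/L²  [x≤a] = (-5)·4²·(3·8+4)·(24/5)/12³ - (-5)·8·4²/12² = -16/9 kN·m
Load 2 — applied couple M₀=9 kN·m at a=3 m (b=L-a=9):
  M_2 = R_Ax - M_A - M₀  [x>a] with R_A=27/32, M_A=-27/16 = (27/32)·(24/5) - (-27/16) - 9 = -261/80 kN·m
Superposition: M = Σ M_i = -3629/720 kN·m ≈ -5.040278 kN·m

M(24/5) = -3629/720 kN·m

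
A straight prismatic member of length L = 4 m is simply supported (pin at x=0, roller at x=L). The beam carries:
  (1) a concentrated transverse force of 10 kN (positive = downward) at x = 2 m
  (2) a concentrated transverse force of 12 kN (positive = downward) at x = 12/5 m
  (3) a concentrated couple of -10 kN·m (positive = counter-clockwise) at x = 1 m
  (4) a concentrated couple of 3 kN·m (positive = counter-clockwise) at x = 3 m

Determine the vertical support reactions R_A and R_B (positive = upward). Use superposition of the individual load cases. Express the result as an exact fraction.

R_A = 161/20 kN, R_B = 279/20 kN

Load 1 — point force P=10 kN at a=2 m (b=L-a=2):
  R_A = Pb/L = 10·2/4 = 5 kN
  R_B = Pa/L = 10·2/4 = 5 kN
Load 2 — point force P=12 kN at a=12/5 m (b=L-a=8/5):
  R_A = Pb/L = 12·(8/5)/4 = 24/5 kN
  R_B = Pa/L = 12·(12/5)/4 = 36/5 kN
Load 3 — applied couple M₀=-10 kN·m at a=1 m (b=L-a=3):
  R_A = M₀/L = (-10)/4 = -5/2 kN
  R_B = -M₀/L = -(-10)/4 = 5/2 kN
Load 4 — applied couple M₀=3 kN·m at a=3 m (b=L-a=1):
  R_A = M₀/L = 3/4 kN
  R_B = -M₀/L = -3/4 kN
Superposition: R_A = 161/20 kN, R_B = 279/20 kN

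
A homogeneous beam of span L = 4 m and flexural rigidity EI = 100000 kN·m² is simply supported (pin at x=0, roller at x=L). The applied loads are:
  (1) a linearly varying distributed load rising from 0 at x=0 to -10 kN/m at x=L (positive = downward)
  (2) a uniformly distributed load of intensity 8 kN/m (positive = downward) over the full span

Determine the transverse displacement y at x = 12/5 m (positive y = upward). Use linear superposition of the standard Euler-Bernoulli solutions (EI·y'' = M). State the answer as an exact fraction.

Load 1 — triangular load w₀=-10 kN/m (0→w₀ over full span):
  y_1 = -w₀x(7L⁴-10L²x²+3x⁴)/(360LEI) = -(-10)·(12/5)·(7·4⁴-10·4²·(12/5)²+3·(12/5)⁴)/(360·4·100000) = 4736/29296875 m
Load 2 — uniform load w=8 kN/m over full span:
  y_2 = -wx(L³-2Lx²+x³)/(24EI) = -8·(12/5)·(4³-2·4·(12/5)²+(12/5)³)/(24·100000) = -496/1953125 m
Superposition: y = Σ y_i = -2704/29296875 m ≈ -0.000092 m

y(12/5) = -2704/29296875 m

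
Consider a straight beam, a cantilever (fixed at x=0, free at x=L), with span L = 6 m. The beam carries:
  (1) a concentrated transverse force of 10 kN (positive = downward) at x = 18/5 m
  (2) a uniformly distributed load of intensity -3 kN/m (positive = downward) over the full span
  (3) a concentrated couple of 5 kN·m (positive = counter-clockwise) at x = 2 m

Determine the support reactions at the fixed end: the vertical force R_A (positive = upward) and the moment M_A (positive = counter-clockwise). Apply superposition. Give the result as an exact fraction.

R_A = -8 kN, M_A = -23 kN·m

Load 1 — point force P=10 kN at a=18/5 m (b=L-a=12/5):
  R_A = P = 10 kN
  M_A = Pa = 10·(18/5) = 36 kN·m
Load 2 — uniform load w=-3 kN/m over full span:
  R_A = wL = (-3)·6 = -18 kN
  M_A = wL²/2 = (-3)·6²/2 = -54 kN·m
Load 3 — applied couple M₀=5 kN·m at a=2 m (b=L-a=4):
  R_A = 0 kN
  M_A = -M₀ = -5 kN·m
Superposition: R_A = -8 kN, M_A = -23 kN·m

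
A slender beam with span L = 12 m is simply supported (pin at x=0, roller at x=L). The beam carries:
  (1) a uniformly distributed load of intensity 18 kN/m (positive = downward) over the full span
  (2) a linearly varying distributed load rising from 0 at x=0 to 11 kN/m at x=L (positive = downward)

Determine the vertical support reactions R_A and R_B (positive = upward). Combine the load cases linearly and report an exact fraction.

Load 1 — uniform load w=18 kN/m over full span:
  R_A = wL/2 = 18·12/2 = 108 kN
  R_B = wL/2 = 18·12/2 = 108 kN
Load 2 — triangular load w₀=11 kN/m (0→w₀ over full span):
  R_A = w₀L/6 = 11·12/6 = 22 kN
  R_B = w₀L/3 = 11·12/3 = 44 kN
Superposition: R_A = 130 kN, R_B = 152 kN

R_A = 130 kN, R_B = 152 kN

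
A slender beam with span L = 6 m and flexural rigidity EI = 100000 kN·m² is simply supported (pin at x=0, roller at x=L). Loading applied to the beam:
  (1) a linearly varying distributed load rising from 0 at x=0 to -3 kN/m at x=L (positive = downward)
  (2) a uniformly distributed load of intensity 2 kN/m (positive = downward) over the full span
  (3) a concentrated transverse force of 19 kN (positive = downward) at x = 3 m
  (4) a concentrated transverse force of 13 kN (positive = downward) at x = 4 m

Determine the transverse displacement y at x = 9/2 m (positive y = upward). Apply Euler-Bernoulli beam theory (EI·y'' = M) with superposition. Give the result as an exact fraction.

y(9/2) = -157379/153600000 m

Load 1 — triangular load w₀=-3 kN/m (0→w₀ over full span):
  y_1 = -w₀x(7L⁴-10L²x²+3x⁴)/(360LEI) = -(-3)·(9/2)·(7·6⁴-10·6²·(9/2)²+3·(9/2)⁴)/(360·6·100000) = 9639/51200000 m
Load 2 — uniform load w=2 kN/m over full span:
  y_2 = -wx(L³-2Lx²+x³)/(24EI) = -2·(9/2)·(6³-2·6·(9/2)²+(9/2)³)/(24·100000) = -1539/6400000 m
Load 3 — point force P=19 kN at a=3 m (b=L-a=3):
  y_3 = -Pa(L-x)(2Lx-a²-x²)/(6LEI)  [x>a] = -19·3·(6-(9/2))·(2·6·(9/2)-3²-(9/2)²)/(6·6·100000) = -1881/3200000 m
Load 4 — point force P=13 kN at a=4 m (b=L-a=2):
  y_4 = -Pa(L-x)(2Lx-a²-x²)/(6LEI)  [x>a] = -13·4·(6-(9/2))·(2·6·(9/2)-4²-(9/2)²)/(6·6·100000) = -923/2400000 m
Superposition: y = Σ y_i = -157379/153600000 m ≈ -0.001025 m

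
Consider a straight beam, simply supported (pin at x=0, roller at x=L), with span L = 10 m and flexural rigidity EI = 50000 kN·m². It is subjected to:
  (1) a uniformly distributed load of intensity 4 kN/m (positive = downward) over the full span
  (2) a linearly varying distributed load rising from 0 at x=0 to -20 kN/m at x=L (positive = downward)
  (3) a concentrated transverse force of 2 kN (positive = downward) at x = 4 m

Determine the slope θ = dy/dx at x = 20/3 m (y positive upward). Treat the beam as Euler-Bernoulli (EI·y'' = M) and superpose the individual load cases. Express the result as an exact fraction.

Load 1 — uniform load w=4 kN/m over full span:
  θ_1 = -w(L³-6Lx²+4x³)/(24EI) = -4·(10³-6·10·(20/3)²+4·(20/3)³)/(24·50000) = 13/8100 rad
Load 2 — triangular load w₀=-20 kN/m (0→w₀ over full span):
  θ_2 = -w₀(7L⁴-30L²x²+15x⁴)/(360LEI) = -(-20)·(7·10⁴-30·10²·(20/3)²+15·(20/3)⁴)/(360·10·50000) = -91/24300 rad
Load 3 — point force P=2 kN at a=4 m (b=L-a=6):
  θ_3 = -Pa(2L²-6Lx+3x²+a²)/(6LEI)  [x>a] = -2·4·(2·10²-6·10·(20/3)+3·(20/3)²+4²)/(6·10·50000) = 19/140625 rad
Superposition: θ = Σ θ_i = -7612/3796875 rad ≈ -0.002005 rad

θ(20/3) = -7612/3796875 rad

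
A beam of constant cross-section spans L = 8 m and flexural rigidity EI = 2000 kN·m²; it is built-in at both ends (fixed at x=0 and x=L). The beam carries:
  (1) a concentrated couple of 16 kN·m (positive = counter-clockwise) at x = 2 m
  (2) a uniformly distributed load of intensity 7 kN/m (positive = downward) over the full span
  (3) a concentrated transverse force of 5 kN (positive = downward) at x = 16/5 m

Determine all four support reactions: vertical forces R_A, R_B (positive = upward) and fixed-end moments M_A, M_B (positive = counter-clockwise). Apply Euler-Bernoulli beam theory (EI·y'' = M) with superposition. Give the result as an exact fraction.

R_A = 3349/100 kN, M_A = 3007/75 kN·m, R_B = 2751/100 kN, M_B = -2713/75 kN·m

Load 1 — applied couple M₀=16 kN·m at a=2 m (b=L-a=6):
  R_A = 6M₀ab/L³ = 6·16·2·6/8³ = 9/4 kN
  M_A = M₀b(2a-b)/L² = 16·6·(2·2-6)/8² = -3 kN·m
  R_B = -6M₀ab/L³ = -6·16·2·6/8³ = -9/4 kN
  M_B = M₀a(2b-a)/L² = 16·2·(2·6-2)/8² = 5 kN·m
Load 2 — uniform load w=7 kN/m over full span:
  R_A = wL/2 = 7·8/2 = 28 kN
  M_A = wL²/12 = 7·8²/12 = 112/3 kN·m
  R_B = wL/2 = 7·8/2 = 28 kN
  M_B = -wL²/12 = -7·8²/12 = -112/3 kN·m
Load 3 — point force P=5 kN at a=16/5 m (b=L-a=24/5):
  R_A = Pb²(3a+b)/L³ = 5·(24/5)²·(3·(16/5)+(24/5))/8³ = 81/25 kN
  M_A = Pab²/L² = 5·(16/5)·(24/5)²/8² = 144/25 kN·m
  R_B = Pa²(a+3b)/L³ = 5·(16/5)²·((16/5)+3·(24/5))/8³ = 44/25 kN
  M_B = -Pa²b/L² = -5·(16/5)²·(24/5)/8² = -96/25 kN·m
Superposition: R_A = 3349/100 kN, M_A = 3007/75 kN·m, R_B = 2751/100 kN, M_B = -2713/75 kN·m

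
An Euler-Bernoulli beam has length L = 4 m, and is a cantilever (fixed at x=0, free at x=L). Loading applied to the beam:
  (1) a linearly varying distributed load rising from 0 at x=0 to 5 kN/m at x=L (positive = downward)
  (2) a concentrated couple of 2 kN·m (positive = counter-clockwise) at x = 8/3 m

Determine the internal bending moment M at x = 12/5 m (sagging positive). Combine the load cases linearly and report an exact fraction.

Load 1 — triangular load w₀=5 kN/m (0→w₀ over full span):
  M_1 = w₀Lx/2 - w₀L²/3 - w₀x³/(6L) = 5·4·(12/5)/2 - 5·4²/3 - 5·(12/5)³/(6·4) = -416/75 kN·m
Load 2 — applied couple M₀=2 kN·m at a=8/3 m (b=L-a=4/3):
  M_2 = M₀  [x≤a] = 2 = 2 kN·m
Superposition: M = Σ M_i = -266/75 kN·m ≈ -3.546667 kN·m

M(12/5) = -266/75 kN·m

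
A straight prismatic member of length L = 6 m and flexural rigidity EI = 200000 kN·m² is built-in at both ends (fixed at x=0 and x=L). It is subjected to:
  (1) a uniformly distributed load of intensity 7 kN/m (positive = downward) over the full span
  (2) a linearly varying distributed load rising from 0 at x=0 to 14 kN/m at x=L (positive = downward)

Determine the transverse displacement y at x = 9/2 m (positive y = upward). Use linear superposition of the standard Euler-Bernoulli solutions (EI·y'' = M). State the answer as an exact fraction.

Load 1 — uniform load w=7 kN/m over full span:
  y_1 = -wx²(L-x)²/(24EI) = -7·(9/2)²·(6-(9/2))²/(24·200000) = -1701/25600000 m
Load 2 — triangular load w₀=14 kN/m (0→w₀ over full span):
  y_2 = -w₀x²(L-x)²(x+2L)/(120LEI) = -14·(9/2)²·(6-(9/2))²·((9/2)+2·6)/(120·6·200000) = -18711/256000000 m
Superposition: y = Σ y_i = -35721/256000000 m ≈ -0.000140 m

y(9/2) = -35721/256000000 m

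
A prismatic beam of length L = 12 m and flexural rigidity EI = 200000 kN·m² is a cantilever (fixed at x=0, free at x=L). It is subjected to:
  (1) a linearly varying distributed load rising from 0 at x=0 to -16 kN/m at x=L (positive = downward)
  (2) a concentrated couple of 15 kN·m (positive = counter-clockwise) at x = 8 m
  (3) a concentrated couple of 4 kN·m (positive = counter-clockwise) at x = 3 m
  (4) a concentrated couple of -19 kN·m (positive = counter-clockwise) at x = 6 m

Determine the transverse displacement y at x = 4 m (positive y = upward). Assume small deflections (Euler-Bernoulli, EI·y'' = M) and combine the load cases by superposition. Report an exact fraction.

y(4) = 115411/4500000 m

Load 1 — triangular load w₀=-16 kN/m (0→w₀ over full span):
  y_1 = (w₀Lx³/12-w₀L²x²/6-w₀x⁵/(120L))/EI = ((-16)·12·4³/12-(-16)·12²·4²/6-(-16)·4⁵/(120·12))/200000 = 3608/140625 m
Load 2 — applied couple M₀=15 kN·m at a=8 m (b=L-a=4):
  y_2 = M₀x²/(2EI)  [x≤a] = 15·4²/(2·200000) = 3/5000 m
Load 3 — applied couple M₀=4 kN·m at a=3 m (b=L-a=9):
  y_3 = M₀a(2x-a)/(2EI)  [x>a] = 4·3·(2·4-3)/(2·200000) = 3/20000 m
Load 4 — applied couple M₀=-19 kN·m at a=6 m (b=L-a=6):
  y_4 = M₀x²/(2EI)  [x≤a] = (-19)·4²/(2·200000) = -19/25000 m
Superposition: y = Σ y_i = 115411/4500000 m ≈ 0.025647 m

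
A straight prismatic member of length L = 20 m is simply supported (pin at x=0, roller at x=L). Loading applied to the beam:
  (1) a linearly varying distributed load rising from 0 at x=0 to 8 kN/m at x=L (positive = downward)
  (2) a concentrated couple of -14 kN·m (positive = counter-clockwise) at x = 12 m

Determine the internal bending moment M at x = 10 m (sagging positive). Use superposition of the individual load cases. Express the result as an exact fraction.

Load 1 — triangular load w₀=8 kN/m (0→w₀ over full span):
  M_1 = w₀Lx/6 - w₀x³/(6L) = 8·20·10/6 - 8·10³/(6·20) = 200 kN·m
Load 2 — applied couple M₀=-14 kN·m at a=12 m (b=L-a=8):
  M_2 = M₀x/L  [x≤a] = (-14)·10/20 = -7 kN·m
Superposition: M = Σ M_i = 193 kN·m ≈ 193.000000 kN·m

M(10) = 193 kN·m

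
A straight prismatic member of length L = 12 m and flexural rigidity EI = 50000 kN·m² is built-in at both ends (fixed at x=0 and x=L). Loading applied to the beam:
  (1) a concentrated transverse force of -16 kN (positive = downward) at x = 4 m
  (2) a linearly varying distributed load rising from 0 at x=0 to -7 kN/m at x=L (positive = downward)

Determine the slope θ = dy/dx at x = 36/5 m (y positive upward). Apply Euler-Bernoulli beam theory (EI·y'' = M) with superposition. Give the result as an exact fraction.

θ(36/5) = -1556/1953125 rad

Load 1 — point force P=-16 kN at a=4 m (b=L-a=8):
  θ_1 = Pa²(L-x)(2bL-(3b+a)(L-x))/(2L³EI)  [x>a] = (-16)·4²·(12-(36/5))·(2·8·12-(3·8+4)·(12-(36/5)))/(2·12³·50000) = -32/78125 rad
Load 2 — triangular load w₀=-7 kN/m (0→w₀ over full span):
  θ_2 = -w₀(2x(L-x)(L-2x)(x+2L)+x²(L-x)²)/(120LEI) = -(-7)·(2·(36/5)·(12-(36/5))·(12-2·(36/5))·((36/5)+2·12)+(36/5)²·(12-(36/5))²)/(120·12·50000) = -756/1953125 rad
Superposition: θ = Σ θ_i = -1556/1953125 rad ≈ -0.000797 rad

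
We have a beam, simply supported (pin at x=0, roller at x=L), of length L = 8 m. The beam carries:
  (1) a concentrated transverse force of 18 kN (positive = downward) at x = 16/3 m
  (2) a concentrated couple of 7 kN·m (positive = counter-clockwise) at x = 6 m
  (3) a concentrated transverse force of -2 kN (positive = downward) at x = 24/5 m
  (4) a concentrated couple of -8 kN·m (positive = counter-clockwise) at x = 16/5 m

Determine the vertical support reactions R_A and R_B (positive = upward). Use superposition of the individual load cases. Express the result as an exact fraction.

Load 1 — point force P=18 kN at a=16/3 m (b=L-a=8/3):
  R_A = Pb/L = 18·(8/3)/8 = 6 kN
  R_B = Pa/L = 18·(16/3)/8 = 12 kN
Load 2 — applied couple M₀=7 kN·m at a=6 m (b=L-a=2):
  R_A = M₀/L = 7/8 kN
  R_B = -M₀/L = -7/8 kN
Load 3 — point force P=-2 kN at a=24/5 m (b=L-a=16/5):
  R_A = Pb/L = (-2)·(16/5)/8 = -4/5 kN
  R_B = Pa/L = (-2)·(24/5)/8 = -6/5 kN
Load 4 — applied couple M₀=-8 kN·m at a=16/5 m (b=L-a=24/5):
  R_A = M₀/L = (-8)/8 = -1 kN
  R_B = -M₀/L = -(-8)/8 = 1 kN
Superposition: R_A = 203/40 kN, R_B = 437/40 kN

R_A = 203/40 kN, R_B = 437/40 kN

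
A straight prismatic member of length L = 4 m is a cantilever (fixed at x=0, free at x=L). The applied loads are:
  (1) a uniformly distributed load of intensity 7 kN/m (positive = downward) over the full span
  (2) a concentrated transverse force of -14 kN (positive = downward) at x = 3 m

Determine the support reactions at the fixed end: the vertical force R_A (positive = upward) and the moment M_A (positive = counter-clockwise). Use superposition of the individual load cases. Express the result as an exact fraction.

R_A = 14 kN, M_A = 14 kN·m

Load 1 — uniform load w=7 kN/m over full span:
  R_A = wL = 7·4 = 28 kN
  M_A = wL²/2 = 7·4²/2 = 56 kN·m
Load 2 — point force P=-14 kN at a=3 m (b=L-a=1):
  R_A = P = (-14) = -14 kN
  M_A = Pa = (-14)·3 = -42 kN·m
Superposition: R_A = 14 kN, M_A = 14 kN·m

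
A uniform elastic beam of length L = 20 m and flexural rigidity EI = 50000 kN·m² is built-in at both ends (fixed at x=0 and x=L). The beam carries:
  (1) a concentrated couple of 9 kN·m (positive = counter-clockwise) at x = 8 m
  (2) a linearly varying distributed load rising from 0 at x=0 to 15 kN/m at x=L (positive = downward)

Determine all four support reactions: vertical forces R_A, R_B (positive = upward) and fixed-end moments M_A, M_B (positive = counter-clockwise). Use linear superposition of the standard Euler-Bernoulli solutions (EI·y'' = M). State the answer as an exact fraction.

Load 1 — applied couple M₀=9 kN·m at a=8 m (b=L-a=12):
  R_A = 6M₀ab/L³ = 6·9·8·12/20³ = 81/125 kN
  M_A = M₀b(2a-b)/L² = 9·12·(2·8-12)/20² = 27/25 kN·m
  R_B = -6M₀ab/L³ = -6·9·8·12/20³ = -81/125 kN
  M_B = M₀a(2b-a)/L² = 9·8·(2·12-8)/20² = 72/25 kN·m
Load 2 — triangular load w₀=15 kN/m (0→w₀ over full span):
  R_A = 3w₀L/20 = 3·15·20/20 = 45 kN
  M_A = w₀L²/30 = 15·20²/30 = 200 kN·m
  R_B = 7w₀L/20 = 7·15·20/20 = 105 kN
  M_B = -w₀L²/20 = -15·20²/20 = -300 kN·m
Superposition: R_A = 5706/125 kN, M_A = 5027/25 kN·m, R_B = 13044/125 kN, M_B = -7428/25 kN·m

R_A = 5706/125 kN, M_A = 5027/25 kN·m, R_B = 13044/125 kN, M_B = -7428/25 kN·m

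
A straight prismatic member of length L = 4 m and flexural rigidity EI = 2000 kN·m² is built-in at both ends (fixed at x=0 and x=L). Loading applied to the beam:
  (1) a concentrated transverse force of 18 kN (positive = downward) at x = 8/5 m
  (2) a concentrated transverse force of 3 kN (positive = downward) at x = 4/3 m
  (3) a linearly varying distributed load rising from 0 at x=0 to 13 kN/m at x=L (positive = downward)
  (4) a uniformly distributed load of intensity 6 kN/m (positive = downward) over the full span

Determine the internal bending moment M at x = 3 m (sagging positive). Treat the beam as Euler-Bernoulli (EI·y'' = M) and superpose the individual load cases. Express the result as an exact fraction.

Load 1 — point force P=18 kN at a=8/5 m (b=L-a=12/5):
  M_1 = Pa²(a+3b)(L-x)/L³ - Pa²b/L²  [x>a] = 18·(8/5)²·((8/5)+3·(12/5))·(4-3)/4³ - 18·(8/5)²·(12/5)/4² = -72/125 kN·m
Load 2 — point force P=3 kN at a=4/3 m (b=L-a=8/3):
  M_2 = Pa²(a+3b)(L-x)/L³ - Pa²b/L²  [x>a] = 3·(4/3)²·((4/3)+3·(8/3))·(4-3)/4³ - 3·(4/3)²·(8/3)/4² = -1/9 kN·m
Load 3 — triangular load w₀=13 kN/m (0→w₀ over full span):
  M_3 = 3w₀Lx/20 - w₀L²/30 - w₀x³/(6L) = 3·13·4·3/20 - 13·4²/30 - 13·3³/(6·4) = 221/120 kN·m
Load 4 — uniform load w=6 kN/m over full span:
  M_4 = wLx/2 - wL²/12 - wx²/2 = 6·4·3/2 - 6·4²/12 - 6·3²/2 = 1 kN·m
Superposition: M = Σ M_i = 19391/9000 kN·m ≈ 2.154556 kN·m

M(3) = 19391/9000 kN·m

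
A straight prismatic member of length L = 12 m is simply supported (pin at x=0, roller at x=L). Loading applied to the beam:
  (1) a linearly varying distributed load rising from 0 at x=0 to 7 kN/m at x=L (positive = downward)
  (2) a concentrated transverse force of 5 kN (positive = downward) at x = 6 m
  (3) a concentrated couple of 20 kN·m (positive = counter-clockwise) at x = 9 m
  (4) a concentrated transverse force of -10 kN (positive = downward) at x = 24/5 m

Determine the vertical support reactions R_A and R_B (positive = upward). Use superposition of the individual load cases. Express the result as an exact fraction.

Load 1 — triangular load w₀=7 kN/m (0→w₀ over full span):
  R_A = w₀L/6 = 7·12/6 = 14 kN
  R_B = w₀L/3 = 7·12/3 = 28 kN
Load 2 — point force P=5 kN at a=6 m (b=L-a=6):
  R_A = Pb/L = 5·6/12 = 5/2 kN
  R_B = Pa/L = 5·6/12 = 5/2 kN
Load 3 — applied couple M₀=20 kN·m at a=9 m (b=L-a=3):
  R_A = M₀/L = 20/12 = 5/3 kN
  R_B = -M₀/L = -20/12 = -5/3 kN
Load 4 — point force P=-10 kN at a=24/5 m (b=L-a=36/5):
  R_A = Pb/L = (-10)·(36/5)/12 = -6 kN
  R_B = Pa/L = (-10)·(24/5)/12 = -4 kN
Superposition: R_A = 73/6 kN, R_B = 149/6 kN

R_A = 73/6 kN, R_B = 149/6 kN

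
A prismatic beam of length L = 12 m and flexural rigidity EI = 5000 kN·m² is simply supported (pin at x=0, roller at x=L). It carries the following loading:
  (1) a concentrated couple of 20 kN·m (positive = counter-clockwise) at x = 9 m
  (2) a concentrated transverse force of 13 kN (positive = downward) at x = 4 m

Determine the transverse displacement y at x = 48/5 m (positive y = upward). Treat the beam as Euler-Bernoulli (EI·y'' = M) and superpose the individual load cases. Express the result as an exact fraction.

y(48/5) = -52823/937500 m

Load 1 — applied couple M₀=20 kN·m at a=9 m (b=L-a=3):
  y_1 = (M₀x³/(6L)-M₀(x-a)²/2+C₁x)/EI  [x>a] with C₁=M₀(3b²-L²)/(6L)=-65/2 = (20·(48/5)³/(6·12)-20·((48/5)-9)²/2+(-65/2)·(48/5))/5000 = -873/62500 m
Load 2 — point force P=13 kN at a=4 m (b=L-a=8):
  y_2 = -Pa(L-x)(2Lx-a²-x²)/(6LEI)  [x>a] = -13·4·(12-(48/5))·(2·12·(48/5)-4²-(48/5)²)/(6·12·5000) = -9932/234375 m
Superposition: y = Σ y_i = -52823/937500 m ≈ -0.056345 m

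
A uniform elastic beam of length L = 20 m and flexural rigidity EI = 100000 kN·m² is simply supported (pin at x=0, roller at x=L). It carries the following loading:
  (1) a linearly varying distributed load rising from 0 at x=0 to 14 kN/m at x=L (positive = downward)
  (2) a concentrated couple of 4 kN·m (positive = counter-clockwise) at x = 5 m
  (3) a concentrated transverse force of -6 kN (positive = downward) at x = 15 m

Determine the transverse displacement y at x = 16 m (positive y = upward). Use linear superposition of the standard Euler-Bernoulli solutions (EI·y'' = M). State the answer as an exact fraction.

Load 1 — triangular load w₀=14 kN/m (0→w₀ over full span):
  y_1 = -w₀x(7L⁴-10L²x²+3x⁴)/(360LEI) = -14·16·(7·20⁴-10·20²·16²+3·16⁴)/(360·20·100000) = -7112/78125 m
Load 2 — applied couple M₀=4 kN·m at a=5 m (b=L-a=15):
  y_2 = (M₀x³/(6L)-M₀(x-a)²/2+C₁x)/EI  [x>a] with C₁=M₀(3b²-L²)/(6L)=55/6 = (4·16³/(6·20)-4·(16-5)²/2+(55/6)·16)/100000 = 103/250000 m
Load 3 — point force P=-6 kN at a=15 m (b=L-a=5):
  y_3 = -Pa(L-x)(2Lx-a²-x²)/(6LEI)  [x>a] = -(-6)·15·(20-16)·(2·20·16-15²-16²)/(6·20·100000) = 477/100000 m
Superposition: y = Σ y_i = -214629/2500000 m ≈ -0.085852 m

y(16) = -214629/2500000 m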